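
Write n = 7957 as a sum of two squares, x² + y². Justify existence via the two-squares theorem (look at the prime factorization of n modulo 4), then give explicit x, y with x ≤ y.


Step 1: Factor n = 7957 = 73 · 109.
Step 2: Check the mod-4 condition on each prime factor: 73 ≡ 1 (mod 4), exponent 1; 109 ≡ 1 (mod 4), exponent 1.
All primes ≡ 3 (mod 4) appear to even exponent (or don't appear), so by the two-squares theorem n IS expressible as a sum of two squares.
Step 3: Build a representation. Here n = 73 · 109 is a product of primes ≡ 1 (mod 4). Each prime p ≡ 1 (mod 4) is itself a sum of two squares; find a² by testing p − a² for a perfect square:
  73: 73 − 1² = 72, 73 − 2² = 69, 73 − 3² = 64 = 8² ⇒ 73 = 3² + 8².
  109: 109 − 1² = 108, 109 − 2² = 105, 109 − 3² = 100 = 10² ⇒ 109 = 3² + 10².
  Combine using the Brahmagupta–Fibonacci identity (a² + b²)(c² + d²) = (ac − bd)² + (ad + bc)² = (ac + bd)² + (ad − bc)²:
  73 · 109 = 7957: from (3² + 8²)(3² + 10²), take (3·3 − 8·10, 3·10 + 8·3) = (9 − 80, 30 + 24) = (-71, 54); dropping signs (only squares matter) gives (71, 54); check 71² + 54² = 5041 + 2916 = 7957 ✓.
Step 4: Order so x ≤ y and verify: 54² + 71² = 2916 + 5041 = 7957 = n. ✓

n = 7957 = 54² + 71² (one valid representation with x ≤ y).


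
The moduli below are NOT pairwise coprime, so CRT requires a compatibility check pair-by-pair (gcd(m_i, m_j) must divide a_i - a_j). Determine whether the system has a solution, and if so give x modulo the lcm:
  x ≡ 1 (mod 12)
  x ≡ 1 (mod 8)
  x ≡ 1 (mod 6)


Moduli 12, 8, 6 are not pairwise coprime, so CRT works modulo lcm(m_i) when all pairwise compatibility conditions hold.
Pairwise compatibility: gcd(m_i, m_j) must divide a_i - a_j for every pair.
Merge one congruence at a time:
  Start: x ≡ 1 (mod 12).
  Combine with x ≡ 1 (mod 8): gcd(12, 8) = 4; 1 - 1 = 0, which IS divisible by 4, so compatible.
    Write x = 1 + 12·t and substitute into x ≡ 1 (mod 8): 12·t ≡ 1 − 1 = 0 (mod 8).
    Divide the congruence (and modulus) by g = 4: 3·t ≡ 0 (mod 2).
    Reduce coefficients mod 2: 1·t ≡ 0 (mod 2).
    So t ≡ 0 (mod 2).
    Then x = 1 + 12·0 = 1, valid modulo lcm(12, 8) = 24: x ≡ 1 (mod 24).
  Combine with x ≡ 1 (mod 6): gcd(24, 6) = 6; 1 - 1 = 0, which IS divisible by 6, so compatible.
    Write x = 1 + 24·t and substitute into x ≡ 1 (mod 6): 24·t ≡ 1 − 1 = 0 (mod 6).
    Divide the congruence (and modulus) by g = 6: 4·t ≡ 0 (mod 1).
    Modulo 1 every t works; take t = 0.
    Then x = 1 + 24·0 = 1, valid modulo lcm(24, 6) = 24: x ≡ 1 (mod 24).
Verify: 1 mod 12 = 1, 1 mod 8 = 1, 1 mod 6 = 1.

x ≡ 1 (mod 24).


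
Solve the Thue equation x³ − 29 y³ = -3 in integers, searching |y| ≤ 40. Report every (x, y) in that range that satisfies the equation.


The equation is x³ - 29y³ = -3. For fixed y, x³ = 29·y³ − 3, so a solution requires the RHS to be a perfect cube.
Strategy: iterate y from -40 to 40, compute RHS = 29·y³ − 3, and check whether it is a (positive or negative) perfect cube.
Check small values of y:
  y = 0: RHS = -3 is not a perfect cube.
  y = 1: RHS = 26 is not a perfect cube.
  y = -1: RHS = -32 is not a perfect cube.
  y = 2: RHS = 229 is not a perfect cube.
  y = -2: RHS = -235 is not a perfect cube.
  y = 3: RHS = 780 is not a perfect cube.
  y = -3: RHS = -786 is not a perfect cube.
Continuing the search up to |y| = 40 finds no solutions either.
No (x, y) in the scanned range satisfies the equation.

No integer solutions with |y| ≤ 40.


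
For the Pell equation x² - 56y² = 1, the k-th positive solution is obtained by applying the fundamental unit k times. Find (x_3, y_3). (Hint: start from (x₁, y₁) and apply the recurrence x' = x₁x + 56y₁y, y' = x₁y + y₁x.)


Step 1: Find the fundamental solution (x₁, y₁) of x² - 56y² = 1.
  Expand √56 as a continued fraction. a₀ = ⌊√56⌋ = 7; iterate m_{k+1} = d_k·a_k − m_k, d_{k+1} = (56 − m_{k+1}²)/d_k, a_{k+1} = ⌊(a₀ + m_{k+1})/d_{k+1}⌋ (starting m₀ = 0, d₀ = 1), with convergents p_k = a_k·p_{k-1} + p_{k-2}, q_k = a_k·q_{k-1} + q_{k-2} (p₋₁ = 1, q₋₁ = 0):
  k = 0: a₀ = 7; p₀/q₀ = 7/1; p₀² − 56·q₀² = 49 − 56 = -7.
  k = 1: m = 7, d = 7, a = ⌊(7 + 7)/7⌋ = 2; p/q = (2·7 + 1)/(2·1 + 0) = 15/2; p² − 56·q² = 225 − 224 = 1.
  The first convergent with p² − 56·q² = 1 gives the fundamental solution (x₁, y₁) = (15, 2).
Step 2: Apply the recurrence (x_{n+1}, y_{n+1}) = (x₁x_n + 56y₁y_n, x₁y_n + y₁x_n) repeatedly.
  From (x_1, y_1) = (15, 2): x_2 = 15·15 + 56·2·2 = 449; y_2 = 15·2 + 2·15 = 60.
  From (x_2, y_2) = (449, 60): x_3 = 15·449 + 56·2·60 = 13455; y_3 = 15·60 + 2·449 = 1798.
Step 3: Verify x_3² - 56·y_3² = 181037025 - 181037024 = 1 (should be 1). ✓

(x_1, y_1) = (15, 2); (x_3, y_3) = (13455, 1798).


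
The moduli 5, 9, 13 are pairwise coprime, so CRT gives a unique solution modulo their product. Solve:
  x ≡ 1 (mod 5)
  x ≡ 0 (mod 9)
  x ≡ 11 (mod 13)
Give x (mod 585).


Moduli 5, 9, 13 are pairwise coprime; by CRT there is a unique solution modulo M = 5 · 9 · 13 = 585.
Solve pairwise, accumulating the modulus:
  Start with x ≡ 1 (mod 5).
  Combine with x ≡ 0 (mod 9): since gcd(5, 9) = 1, we get a unique residue mod 45.
    Write x = 1 + 5·t and substitute into x ≡ 0 (mod 9): 5·t ≡ 0 − 1 = -1 (mod 9).
    Reduce coefficients mod 9: 5·t ≡ 8 (mod 9).
    The inverse of 5 mod 9 is 2 (since 5·2 = 10 = 1·9 + 1), so t ≡ 2·8 = 16 ≡ 7 (mod 9).
    Then x = 1 + 5·7 = 36, valid modulo lcm(5, 9) = 45: x ≡ 36 (mod 45).
  Combine with x ≡ 11 (mod 13): since gcd(45, 13) = 1, we get a unique residue mod 585.
    Write x = 36 + 45·t and substitute into x ≡ 11 (mod 13): 45·t ≡ 11 − 36 = -25 (mod 13).
    Reduce coefficients mod 13: 6·t ≡ 1 (mod 13).
    The inverse of 6 mod 13 is 11 (since 6·11 = 66 = 5·13 + 1), so t ≡ 11·1 = 11 ≡ 11 (mod 13).
    Then x = 36 + 45·11 = 531, valid modulo lcm(45, 13) = 585: x ≡ 531 (mod 585).
Verify: 531 mod 5 = 1 ✓, 531 mod 9 = 0 ✓, 531 mod 13 = 11 ✓.

x ≡ 531 (mod 585).


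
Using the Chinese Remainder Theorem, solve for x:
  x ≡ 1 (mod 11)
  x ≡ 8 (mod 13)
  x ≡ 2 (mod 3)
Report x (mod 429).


Moduli 11, 13, 3 are pairwise coprime; by CRT there is a unique solution modulo M = 11 · 13 · 3 = 429.
Solve pairwise, accumulating the modulus:
  Start with x ≡ 1 (mod 11).
  Combine with x ≡ 8 (mod 13): since gcd(11, 13) = 1, we get a unique residue mod 143.
    Write x = 1 + 11·t and substitute into x ≡ 8 (mod 13): 11·t ≡ 8 − 1 = 7 (mod 13).
    The inverse of 11 mod 13 is 6 (since 11·6 = 66 = 5·13 + 1), so t ≡ 6·7 = 42 ≡ 3 (mod 13).
    Then x = 1 + 11·3 = 34, valid modulo lcm(11, 13) = 143: x ≡ 34 (mod 143).
  Combine with x ≡ 2 (mod 3): since gcd(143, 3) = 1, we get a unique residue mod 429.
    Write x = 34 + 143·t and substitute into x ≡ 2 (mod 3): 143·t ≡ 2 − 34 = -32 (mod 3).
    Reduce coefficients mod 3: 2·t ≡ 1 (mod 3).
    The inverse of 2 mod 3 is 2 (since 2·2 = 4 = 1·3 + 1), so t ≡ 2·1 = 2 ≡ 2 (mod 3).
    Then x = 34 + 143·2 = 320, valid modulo lcm(143, 3) = 429: x ≡ 320 (mod 429).
Verify: 320 mod 11 = 1 ✓, 320 mod 13 = 8 ✓, 320 mod 3 = 2 ✓.

x ≡ 320 (mod 429).


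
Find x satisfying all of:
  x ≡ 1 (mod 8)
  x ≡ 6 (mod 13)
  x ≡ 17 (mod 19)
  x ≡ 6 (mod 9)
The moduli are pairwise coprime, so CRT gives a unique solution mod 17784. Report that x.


Product of moduli M = 8 · 13 · 19 · 9 = 17784.
Merge one congruence at a time:
  Start: x ≡ 1 (mod 8).
  Combine with x ≡ 6 (mod 13); new modulus lcm = 104.
    Write x = 1 + 8·t and substitute into x ≡ 6 (mod 13): 8·t ≡ 6 − 1 = 5 (mod 13).
    The inverse of 8 mod 13 is 5 (since 8·5 = 40 = 3·13 + 1), so t ≡ 5·5 = 25 ≡ 12 (mod 13).
    Then x = 1 + 8·12 = 97, valid modulo lcm(8, 13) = 104: x ≡ 97 (mod 104).
  Combine with x ≡ 17 (mod 19); new modulus lcm = 1976.
    Write x = 97 + 104·t and substitute into x ≡ 17 (mod 19): 104·t ≡ 17 − 97 = -80 (mod 19).
    Reduce coefficients mod 19: 9·t ≡ 15 (mod 19).
    The inverse of 9 mod 19 is 17 (since 9·17 = 153 = 8·19 + 1), so t ≡ 17·15 = 255 ≡ 8 (mod 19).
    Then x = 97 + 104·8 = 929, valid modulo lcm(104, 19) = 1976: x ≡ 929 (mod 1976).
  Combine with x ≡ 6 (mod 9); new modulus lcm = 17784.
    Write x = 929 + 1976·t and substitute into x ≡ 6 (mod 9): 1976·t ≡ 6 − 929 = -923 (mod 9).
    Reduce coefficients mod 9: 5·t ≡ 4 (mod 9).
    The inverse of 5 mod 9 is 2 (since 5·2 = 10 = 1·9 + 1), so t ≡ 2·4 = 8 ≡ 8 (mod 9).
    Then x = 929 + 1976·8 = 16737, valid modulo lcm(1976, 9) = 17784: x ≡ 16737 (mod 17784).
Verify against each original: 16737 mod 8 = 1, 16737 mod 13 = 6, 16737 mod 19 = 17, 16737 mod 9 = 6.

x ≡ 16737 (mod 17784).


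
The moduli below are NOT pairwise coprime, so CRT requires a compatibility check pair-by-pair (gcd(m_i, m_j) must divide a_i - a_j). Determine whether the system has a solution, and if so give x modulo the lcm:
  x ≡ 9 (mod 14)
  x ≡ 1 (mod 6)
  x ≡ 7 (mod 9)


Moduli 14, 6, 9 are not pairwise coprime, so CRT works modulo lcm(m_i) when all pairwise compatibility conditions hold.
Pairwise compatibility: gcd(m_i, m_j) must divide a_i - a_j for every pair.
Merge one congruence at a time:
  Start: x ≡ 9 (mod 14).
  Combine with x ≡ 1 (mod 6): gcd(14, 6) = 2; 1 - 9 = -8, which IS divisible by 2, so compatible.
    Write x = 9 + 14·t and substitute into x ≡ 1 (mod 6): 14·t ≡ 1 − 9 = -8 (mod 6).
    Divide the congruence (and modulus) by g = 2: 7·t ≡ -4 (mod 3).
    Reduce coefficients mod 3: 1·t ≡ 2 (mod 3).
    So t ≡ 2 (mod 3).
    Then x = 9 + 14·2 = 37, valid modulo lcm(14, 6) = 42: x ≡ 37 (mod 42).
  Combine with x ≡ 7 (mod 9): gcd(42, 9) = 3; 7 - 37 = -30, which IS divisible by 3, so compatible.
    Write x = 37 + 42·t and substitute into x ≡ 7 (mod 9): 42·t ≡ 7 − 37 = -30 (mod 9).
    Divide the congruence (and modulus) by g = 3: 14·t ≡ -10 (mod 3).
    Reduce coefficients mod 3: 2·t ≡ 2 (mod 3).
    The inverse of 2 mod 3 is 2 (since 2·2 = 4 = 1·3 + 1), so t ≡ 2·2 = 4 ≡ 1 (mod 3).
    Then x = 37 + 42·1 = 79, valid modulo lcm(42, 9) = 126: x ≡ 79 (mod 126).
Verify: 79 mod 14 = 9, 79 mod 6 = 1, 79 mod 9 = 7.

x ≡ 79 (mod 126).


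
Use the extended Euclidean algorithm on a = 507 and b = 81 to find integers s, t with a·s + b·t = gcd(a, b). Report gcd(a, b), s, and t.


Euclidean algorithm on (507, 81) — divide until remainder is 0:
  507 = 6 · 81 + 21
  81 = 3 · 21 + 18
  21 = 1 · 18 + 3
  18 = 6 · 3 + 0
gcd(507, 81) = 3.
Track Bezout coefficients alongside the remainders: start with r₀ = 507 = a·1 + b·0 (s = 1, t = 0) and r₁ = 81 = a·0 + b·1 (s = 0, t = 1); each new remainder r_{k+1} = r_{k-1} − q_k·r_k inherits s_{k+1} = s_{k-1} − q_k·s_k, t_{k+1} = t_{k-1} − q_k·t_k, so r_k = a·s_k + b·t_k at every step:
  q = 6: r = 21, s = 1 − 6·0 = 1, t = 0 − 6·1 = -6  (check: 507·1 + 81·(-6) = 21)
  q = 3: r = 18, s = 0 − 3·1 = -3, t = 1 − 3·(-6) = 19  (check: 507·(-3) + 81·19 = 18)
  q = 1: r = 3, s = 1 − 1·(-3) = 4, t = -6 − 1·19 = -25  (check: 507·4 + 81·(-25) = 3)
The row with r = 3 (the gcd) gives the Bezout coefficients s = 4, t = -25.
Result: 507 · (4) + 81 · (-25) = 3.

gcd(507, 81) = 3; s = 4, t = -25 (check: 507·4 + 81·(-25) = 3).


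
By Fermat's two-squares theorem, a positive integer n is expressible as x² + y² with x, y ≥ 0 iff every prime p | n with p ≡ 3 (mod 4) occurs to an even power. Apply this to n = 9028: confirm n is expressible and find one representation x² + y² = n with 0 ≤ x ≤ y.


Step 1: Factor n = 9028 = 2^2 · 37 · 61.
Step 2: Check the mod-4 condition on each prime factor: 2 = 2 (special); 37 ≡ 1 (mod 4), exponent 1; 61 ≡ 1 (mod 4), exponent 1.
All primes ≡ 3 (mod 4) appear to even exponent (or don't appear), so by the two-squares theorem n IS expressible as a sum of two squares.
Step 3: Build a representation. Group n = k² · m with k = 2 and m = 37 · 61 = 2257 (a product of primes ≡ 1 (mod 4)); a representation of m scales to one of n via (k·x)² + (k·y)² = k²(x² + y²). Each prime p ≡ 1 (mod 4) is itself a sum of two squares; find a² by testing p − a² for a perfect square:
  37: 37 − 1² = 36 = 6² ⇒ 37 = 1² + 6².
  61: 61 − 1² = 60, 61 − 2² = 57, 61 − 3² = 52, 61 − 4² = 45, 61 − 5² = 36 = 6² ⇒ 61 = 5² + 6².
  Combine using the Brahmagupta–Fibonacci identity (a² + b²)(c² + d²) = (ac − bd)² + (ad + bc)² = (ac + bd)² + (ad − bc)²:
  37 · 61 = 2257: from (1² + 6²)(5² + 6²), take (1·5 − 6·6, 1·6 + 6·5) = (5 − 36, 6 + 30) = (-31, 36); dropping signs (only squares matter) gives (31, 36); check 31² + 36² = 961 + 1296 = 2257 ✓.
  Scale by k = 2: (2·31, 2·36) = (62, 72).
Step 4: Order so x ≤ y and verify: 62² + 72² = 3844 + 5184 = 9028 = n. ✓

n = 9028 = 62² + 72² (one valid representation with x ≤ y).


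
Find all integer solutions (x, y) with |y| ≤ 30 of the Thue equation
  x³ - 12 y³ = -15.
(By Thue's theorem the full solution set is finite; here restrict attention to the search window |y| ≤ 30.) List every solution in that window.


The equation is x³ - 12y³ = -15. For fixed y, x³ = 12·y³ − 15, so a solution requires the RHS to be a perfect cube.
Strategy: iterate y from -30 to 30, compute RHS = 12·y³ − 15, and check whether it is a (positive or negative) perfect cube.
Check small values of y:
  y = 0: RHS = -15 is not a perfect cube.
  y = 1: RHS = -3 is not a perfect cube.
  y = -1: RHS = -27 = (-3)³ ⇒ x = -3 works.
  y = 2: RHS = 81 is not a perfect cube.
  y = -2: RHS = -111 is not a perfect cube.
  y = 3: RHS = 309 is not a perfect cube.
  y = -3: RHS = -339 is not a perfect cube.
Continuing the search up to |y| = 30 finds no further solutions beyond those listed.
Collected solutions: (-3, -1).

Solutions (with |y| ≤ 30): (-3, -1).


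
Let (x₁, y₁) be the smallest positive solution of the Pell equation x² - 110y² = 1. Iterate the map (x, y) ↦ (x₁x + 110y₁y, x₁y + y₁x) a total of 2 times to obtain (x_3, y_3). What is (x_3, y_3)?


Step 1: Find the fundamental solution (x₁, y₁) of x² - 110y² = 1.
  Expand √110 as a continued fraction. a₀ = ⌊√110⌋ = 10; iterate m_{k+1} = d_k·a_k − m_k, d_{k+1} = (110 − m_{k+1}²)/d_k, a_{k+1} = ⌊(a₀ + m_{k+1})/d_{k+1}⌋ (starting m₀ = 0, d₀ = 1), with convergents p_k = a_k·p_{k-1} + p_{k-2}, q_k = a_k·q_{k-1} + q_{k-2} (p₋₁ = 1, q₋₁ = 0):
  k = 0: a₀ = 10; p₀/q₀ = 10/1; p₀² − 110·q₀² = 100 − 110 = -10.
  k = 1: m = 10, d = 10, a = ⌊(10 + 10)/10⌋ = 2; p/q = (2·10 + 1)/(2·1 + 0) = 21/2; p² − 110·q² = 441 − 440 = 1.
  The first convergent with p² − 110·q² = 1 gives the fundamental solution (x₁, y₁) = (21, 2).
Step 2: Apply the recurrence (x_{n+1}, y_{n+1}) = (x₁x_n + 110y₁y_n, x₁y_n + y₁x_n) repeatedly.
  From (x_1, y_1) = (21, 2): x_2 = 21·21 + 110·2·2 = 881; y_2 = 21·2 + 2·21 = 84.
  From (x_2, y_2) = (881, 84): x_3 = 21·881 + 110·2·84 = 36981; y_3 = 21·84 + 2·881 = 3526.
Step 3: Verify x_3² - 110·y_3² = 1367594361 - 1367594360 = 1 (should be 1). ✓

(x_1, y_1) = (21, 2); (x_3, y_3) = (36981, 3526).


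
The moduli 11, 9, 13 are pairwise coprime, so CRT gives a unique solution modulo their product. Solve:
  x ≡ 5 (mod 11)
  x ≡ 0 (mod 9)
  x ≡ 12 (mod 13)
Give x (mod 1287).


Moduli 11, 9, 13 are pairwise coprime; by CRT there is a unique solution modulo M = 11 · 9 · 13 = 1287.
Solve pairwise, accumulating the modulus:
  Start with x ≡ 5 (mod 11).
  Combine with x ≡ 0 (mod 9): since gcd(11, 9) = 1, we get a unique residue mod 99.
    Write x = 5 + 11·t and substitute into x ≡ 0 (mod 9): 11·t ≡ 0 − 5 = -5 (mod 9).
    Reduce coefficients mod 9: 2·t ≡ 4 (mod 9).
    The inverse of 2 mod 9 is 5 (since 2·5 = 10 = 1·9 + 1), so t ≡ 5·4 = 20 ≡ 2 (mod 9).
    Then x = 5 + 11·2 = 27, valid modulo lcm(11, 9) = 99: x ≡ 27 (mod 99).
  Combine with x ≡ 12 (mod 13): since gcd(99, 13) = 1, we get a unique residue mod 1287.
    Write x = 27 + 99·t and substitute into x ≡ 12 (mod 13): 99·t ≡ 12 − 27 = -15 (mod 13).
    Reduce coefficients mod 13: 8·t ≡ 11 (mod 13).
    The inverse of 8 mod 13 is 5 (since 8·5 = 40 = 3·13 + 1), so t ≡ 5·11 = 55 ≡ 3 (mod 13).
    Then x = 27 + 99·3 = 324, valid modulo lcm(99, 13) = 1287: x ≡ 324 (mod 1287).
Verify: 324 mod 11 = 5 ✓, 324 mod 9 = 0 ✓, 324 mod 13 = 12 ✓.

x ≡ 324 (mod 1287).


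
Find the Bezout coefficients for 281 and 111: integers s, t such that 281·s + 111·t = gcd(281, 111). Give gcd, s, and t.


Euclidean algorithm on (281, 111) — divide until remainder is 0:
  281 = 2 · 111 + 59
  111 = 1 · 59 + 52
  59 = 1 · 52 + 7
  52 = 7 · 7 + 3
  7 = 2 · 3 + 1
  3 = 3 · 1 + 0
gcd(281, 111) = 1.
Track Bezout coefficients alongside the remainders: start with r₀ = 281 = a·1 + b·0 (s = 1, t = 0) and r₁ = 111 = a·0 + b·1 (s = 0, t = 1); each new remainder r_{k+1} = r_{k-1} − q_k·r_k inherits s_{k+1} = s_{k-1} − q_k·s_k, t_{k+1} = t_{k-1} − q_k·t_k, so r_k = a·s_k + b·t_k at every step:
  q = 2: r = 59, s = 1 − 2·0 = 1, t = 0 − 2·1 = -2  (check: 281·1 + 111·(-2) = 59)
  q = 1: r = 52, s = 0 − 1·1 = -1, t = 1 − 1·(-2) = 3  (check: 281·(-1) + 111·3 = 52)
  q = 1: r = 7, s = 1 − 1·(-1) = 2, t = -2 − 1·3 = -5  (check: 281·2 + 111·(-5) = 7)
  q = 7: r = 3, s = -1 − 7·2 = -15, t = 3 − 7·(-5) = 38  (check: 281·(-15) + 111·38 = 3)
  q = 2: r = 1, s = 2 − 2·(-15) = 32, t = -5 − 2·38 = -81  (check: 281·32 + 111·(-81) = 1)
The row with r = 1 (the gcd) gives the Bezout coefficients s = 32, t = -81.
Result: 281 · (32) + 111 · (-81) = 1.

gcd(281, 111) = 1; s = 32, t = -81 (check: 281·32 + 111·(-81) = 1).


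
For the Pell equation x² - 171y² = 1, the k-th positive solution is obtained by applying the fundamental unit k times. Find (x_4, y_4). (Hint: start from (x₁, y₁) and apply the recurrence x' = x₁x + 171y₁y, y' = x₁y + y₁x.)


Step 1: Find the fundamental solution (x₁, y₁) of x² - 171y² = 1.
  Expand √171 as a continued fraction. a₀ = ⌊√171⌋ = 13; iterate m_{k+1} = d_k·a_k − m_k, d_{k+1} = (171 − m_{k+1}²)/d_k, a_{k+1} = ⌊(a₀ + m_{k+1})/d_{k+1}⌋ (starting m₀ = 0, d₀ = 1), with convergents p_k = a_k·p_{k-1} + p_{k-2}, q_k = a_k·q_{k-1} + q_{k-2} (p₋₁ = 1, q₋₁ = 0):
  k = 0: a₀ = 13; p₀/q₀ = 13/1; p₀² − 171·q₀² = 169 − 171 = -2.
  k = 1: m = 13, d = 2, a = ⌊(13 + 13)/2⌋ = 13; p/q = (13·13 + 1)/(13·1 + 0) = 170/13; p² − 171·q² = 28900 − 28899 = 1.
  The first convergent with p² − 171·q² = 1 gives the fundamental solution (x₁, y₁) = (170, 13).
Step 2: Apply the recurrence (x_{n+1}, y_{n+1}) = (x₁x_n + 171y₁y_n, x₁y_n + y₁x_n) repeatedly.
  From (x_1, y_1) = (170, 13): x_2 = 170·170 + 171·13·13 = 57799; y_2 = 170·13 + 13·170 = 4420.
  From (x_2, y_2) = (57799, 4420): x_3 = 170·57799 + 171·13·4420 = 19651490; y_3 = 170·4420 + 13·57799 = 1502787.
  From (x_3, y_3) = (19651490, 1502787): x_4 = 170·19651490 + 171·13·1502787 = 6681448801; y_4 = 170·1502787 + 13·19651490 = 510943160.
Step 3: Verify x_4² - 171·y_4² = 44641758080384337601 - 44641758080384337600 = 1 (should be 1). ✓

(x_1, y_1) = (170, 13); (x_4, y_4) = (6681448801, 510943160).


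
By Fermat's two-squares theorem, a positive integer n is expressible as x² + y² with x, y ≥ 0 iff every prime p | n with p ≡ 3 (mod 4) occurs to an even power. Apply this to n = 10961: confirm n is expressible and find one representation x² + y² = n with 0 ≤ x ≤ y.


Step 1: Factor n = 10961 = 97 · 113.
Step 2: Check the mod-4 condition on each prime factor: 97 ≡ 1 (mod 4), exponent 1; 113 ≡ 1 (mod 4), exponent 1.
All primes ≡ 3 (mod 4) appear to even exponent (or don't appear), so by the two-squares theorem n IS expressible as a sum of two squares.
Step 3: Build a representation. Here n = 97 · 113 is a product of primes ≡ 1 (mod 4). Each prime p ≡ 1 (mod 4) is itself a sum of two squares; find a² by testing p − a² for a perfect square:
  97: 97 − 1² = 96, 97 − 2² = 93, 97 − 3² = 88, 97 − 4² = 81 = 9² ⇒ 97 = 4² + 9².
  113: 113 − 1² = 112, 113 − 2² = 109, 113 − 3² = 104, 113 − 4² = 97, 113 − 5² = 88, 113 − 6² = 77, 113 − 7² = 64 = 8² ⇒ 113 = 7² + 8².
  Combine using the Brahmagupta–Fibonacci identity (a² + b²)(c² + d²) = (ac − bd)² + (ad + bc)² = (ac + bd)² + (ad − bc)²:
  97 · 113 = 10961: from (4² + 9²)(7² + 8²), take (4·7 − 9·8, 4·8 + 9·7) = (28 − 72, 32 + 63) = (-44, 95); dropping signs (only squares matter) gives (44, 95); check 44² + 95² = 1936 + 9025 = 10961 ✓.
Step 4: Order so x ≤ y and verify: 44² + 95² = 1936 + 9025 = 10961 = n. ✓

n = 10961 = 44² + 95² (one valid representation with x ≤ y).


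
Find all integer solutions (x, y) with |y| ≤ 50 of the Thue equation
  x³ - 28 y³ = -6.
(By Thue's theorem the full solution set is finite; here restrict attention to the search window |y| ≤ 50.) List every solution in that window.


The equation is x³ - 28y³ = -6. For fixed y, x³ = 28·y³ − 6, so a solution requires the RHS to be a perfect cube.
Strategy: iterate y from -50 to 50, compute RHS = 28·y³ − 6, and check whether it is a (positive or negative) perfect cube.
Check small values of y:
  y = 0: RHS = -6 is not a perfect cube.
  y = 1: RHS = 22 is not a perfect cube.
  y = -1: RHS = -34 is not a perfect cube.
  y = 2: RHS = 218 is not a perfect cube.
  y = -2: RHS = -230 is not a perfect cube.
  y = 3: RHS = 750 is not a perfect cube.
  y = -3: RHS = -762 is not a perfect cube.
Continuing the search up to |y| = 50 finds no solutions either.
No (x, y) in the scanned range satisfies the equation.

No integer solutions with |y| ≤ 50.


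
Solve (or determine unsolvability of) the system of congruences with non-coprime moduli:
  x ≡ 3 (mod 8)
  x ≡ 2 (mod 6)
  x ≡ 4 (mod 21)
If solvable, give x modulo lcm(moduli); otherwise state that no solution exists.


Moduli 8, 6, 21 are not pairwise coprime, so CRT works modulo lcm(m_i) when all pairwise compatibility conditions hold.
Pairwise compatibility: gcd(m_i, m_j) must divide a_i - a_j for every pair.
Merge one congruence at a time:
  Start: x ≡ 3 (mod 8).
  Combine with x ≡ 2 (mod 6): gcd(8, 6) = 2, and 2 - 3 = -1 is NOT divisible by 2.
    ⇒ system is inconsistent (no integer solution).

No solution (the system is inconsistent).


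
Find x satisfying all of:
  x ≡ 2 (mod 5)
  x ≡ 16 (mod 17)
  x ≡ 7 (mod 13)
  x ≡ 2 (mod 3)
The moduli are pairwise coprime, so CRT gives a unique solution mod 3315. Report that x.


Product of moduli M = 5 · 17 · 13 · 3 = 3315.
Merge one congruence at a time:
  Start: x ≡ 2 (mod 5).
  Combine with x ≡ 16 (mod 17); new modulus lcm = 85.
    Write x = 2 + 5·t and substitute into x ≡ 16 (mod 17): 5·t ≡ 16 − 2 = 14 (mod 17).
    The inverse of 5 mod 17 is 7 (since 5·7 = 35 = 2·17 + 1), so t ≡ 7·14 = 98 ≡ 13 (mod 17).
    Then x = 2 + 5·13 = 67, valid modulo lcm(5, 17) = 85: x ≡ 67 (mod 85).
  Combine with x ≡ 7 (mod 13); new modulus lcm = 1105.
    Write x = 67 + 85·t and substitute into x ≡ 7 (mod 13): 85·t ≡ 7 − 67 = -60 (mod 13).
    Reduce coefficients mod 13: 7·t ≡ 5 (mod 13).
    The inverse of 7 mod 13 is 2 (since 7·2 = 14 = 1·13 + 1), so t ≡ 2·5 = 10 ≡ 10 (mod 13).
    Then x = 67 + 85·10 = 917, valid modulo lcm(85, 13) = 1105: x ≡ 917 (mod 1105).
  Combine with x ≡ 2 (mod 3); new modulus lcm = 3315.
    Write x = 917 + 1105·t and substitute into x ≡ 2 (mod 3): 1105·t ≡ 2 − 917 = -915 (mod 3).
    Reduce coefficients mod 3: 1·t ≡ 0 (mod 3).
    So t ≡ 0 (mod 3).
    Then x = 917 + 1105·0 = 917, valid modulo lcm(1105, 3) = 3315: x ≡ 917 (mod 3315).
Verify against each original: 917 mod 5 = 2, 917 mod 17 = 16, 917 mod 13 = 7, 917 mod 3 = 2.

x ≡ 917 (mod 3315).


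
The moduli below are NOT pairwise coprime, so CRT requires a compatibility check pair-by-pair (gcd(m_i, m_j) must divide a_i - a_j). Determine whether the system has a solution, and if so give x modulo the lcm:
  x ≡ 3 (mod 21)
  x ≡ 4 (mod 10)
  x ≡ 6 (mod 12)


Moduli 21, 10, 12 are not pairwise coprime, so CRT works modulo lcm(m_i) when all pairwise compatibility conditions hold.
Pairwise compatibility: gcd(m_i, m_j) must divide a_i - a_j for every pair.
Merge one congruence at a time:
  Start: x ≡ 3 (mod 21).
  Combine with x ≡ 4 (mod 10): gcd(21, 10) = 1; 4 - 3 = 1, which IS divisible by 1, so compatible.
    Write x = 3 + 21·t and substitute into x ≡ 4 (mod 10): 21·t ≡ 4 − 3 = 1 (mod 10).
    Reduce coefficients mod 10: 1·t ≡ 1 (mod 10).
    So t ≡ 1 (mod 10).
    Then x = 3 + 21·1 = 24, valid modulo lcm(21, 10) = 210: x ≡ 24 (mod 210).
  Combine with x ≡ 6 (mod 12): gcd(210, 12) = 6; 6 - 24 = -18, which IS divisible by 6, so compatible.
    Write x = 24 + 210·t and substitute into x ≡ 6 (mod 12): 210·t ≡ 6 − 24 = -18 (mod 12).
    Divide the congruence (and modulus) by g = 6: 35·t ≡ -3 (mod 2).
    Reduce coefficients mod 2: 1·t ≡ 1 (mod 2).
    So t ≡ 1 (mod 2).
    Then x = 24 + 210·1 = 234, valid modulo lcm(210, 12) = 420: x ≡ 234 (mod 420).
Verify: 234 mod 21 = 3, 234 mod 10 = 4, 234 mod 12 = 6.

x ≡ 234 (mod 420).


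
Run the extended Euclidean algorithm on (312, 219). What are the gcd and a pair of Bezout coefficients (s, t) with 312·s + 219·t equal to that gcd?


Euclidean algorithm on (312, 219) — divide until remainder is 0:
  312 = 1 · 219 + 93
  219 = 2 · 93 + 33
  93 = 2 · 33 + 27
  33 = 1 · 27 + 6
  27 = 4 · 6 + 3
  6 = 2 · 3 + 0
gcd(312, 219) = 3.
Track Bezout coefficients alongside the remainders: start with r₀ = 312 = a·1 + b·0 (s = 1, t = 0) and r₁ = 219 = a·0 + b·1 (s = 0, t = 1); each new remainder r_{k+1} = r_{k-1} − q_k·r_k inherits s_{k+1} = s_{k-1} − q_k·s_k, t_{k+1} = t_{k-1} − q_k·t_k, so r_k = a·s_k + b·t_k at every step:
  q = 1: r = 93, s = 1 − 1·0 = 1, t = 0 − 1·1 = -1  (check: 312·1 + 219·(-1) = 93)
  q = 2: r = 33, s = 0 − 2·1 = -2, t = 1 − 2·(-1) = 3  (check: 312·(-2) + 219·3 = 33)
  q = 2: r = 27, s = 1 − 2·(-2) = 5, t = -1 − 2·3 = -7  (check: 312·5 + 219·(-7) = 27)
  q = 1: r = 6, s = -2 − 1·5 = -7, t = 3 − 1·(-7) = 10  (check: 312·(-7) + 219·10 = 6)
  q = 4: r = 3, s = 5 − 4·(-7) = 33, t = -7 − 4·10 = -47  (check: 312·33 + 219·(-47) = 3)
The row with r = 3 (the gcd) gives the Bezout coefficients s = 33, t = -47.
Result: 312 · (33) + 219 · (-47) = 3.

gcd(312, 219) = 3; s = 33, t = -47 (check: 312·33 + 219·(-47) = 3).


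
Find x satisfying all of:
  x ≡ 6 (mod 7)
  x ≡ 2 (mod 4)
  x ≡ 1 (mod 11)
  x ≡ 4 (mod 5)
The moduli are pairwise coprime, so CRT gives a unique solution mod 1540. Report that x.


Product of moduli M = 7 · 4 · 11 · 5 = 1540.
Merge one congruence at a time:
  Start: x ≡ 6 (mod 7).
  Combine with x ≡ 2 (mod 4); new modulus lcm = 28.
    Write x = 6 + 7·t and substitute into x ≡ 2 (mod 4): 7·t ≡ 2 − 6 = -4 (mod 4).
    Reduce coefficients mod 4: 3·t ≡ 0 (mod 4).
    The inverse of 3 mod 4 is 3 (since 3·3 = 9 = 2·4 + 1), so t ≡ 3·0 = 0 ≡ 0 (mod 4).
    Then x = 6 + 7·0 = 6, valid modulo lcm(7, 4) = 28: x ≡ 6 (mod 28).
  Combine with x ≡ 1 (mod 11); new modulus lcm = 308.
    Write x = 6 + 28·t and substitute into x ≡ 1 (mod 11): 28·t ≡ 1 − 6 = -5 (mod 11).
    Reduce coefficients mod 11: 6·t ≡ 6 (mod 11).
    The inverse of 6 mod 11 is 2 (since 6·2 = 12 = 1·11 + 1), so t ≡ 2·6 = 12 ≡ 1 (mod 11).
    Then x = 6 + 28·1 = 34, valid modulo lcm(28, 11) = 308: x ≡ 34 (mod 308).
  Combine with x ≡ 4 (mod 5); new modulus lcm = 1540.
    Write x = 34 + 308·t and substitute into x ≡ 4 (mod 5): 308·t ≡ 4 − 34 = -30 (mod 5).
    Reduce coefficients mod 5: 3·t ≡ 0 (mod 5).
    The inverse of 3 mod 5 is 2 (since 3·2 = 6 = 1·5 + 1), so t ≡ 2·0 = 0 ≡ 0 (mod 5).
    Then x = 34 + 308·0 = 34, valid modulo lcm(308, 5) = 1540: x ≡ 34 (mod 1540).
Verify against each original: 34 mod 7 = 6, 34 mod 4 = 2, 34 mod 11 = 1, 34 mod 5 = 4.

x ≡ 34 (mod 1540).


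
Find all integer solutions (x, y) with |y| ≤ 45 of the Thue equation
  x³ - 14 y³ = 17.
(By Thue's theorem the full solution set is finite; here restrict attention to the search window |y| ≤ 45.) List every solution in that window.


The equation is x³ - 14y³ = 17. For fixed y, x³ = 14·y³ + 17, so a solution requires the RHS to be a perfect cube.
Strategy: iterate y from -45 to 45, compute RHS = 14·y³ + 17, and check whether it is a (positive or negative) perfect cube.
Check small values of y:
  y = 0: RHS = 17 is not a perfect cube.
  y = 1: RHS = 31 is not a perfect cube.
  y = -1: RHS = 3 is not a perfect cube.
  y = 2: RHS = 129 is not a perfect cube.
  y = -2: RHS = -95 is not a perfect cube.
  y = 3: RHS = 395 is not a perfect cube.
  y = -3: RHS = -361 is not a perfect cube.
Continuing the search up to |y| = 45 finds no solutions either.
No (x, y) in the scanned range satisfies the equation.

No integer solutions with |y| ≤ 45.


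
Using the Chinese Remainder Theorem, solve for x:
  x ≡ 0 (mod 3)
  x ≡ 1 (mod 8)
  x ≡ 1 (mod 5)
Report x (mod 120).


Moduli 3, 8, 5 are pairwise coprime; by CRT there is a unique solution modulo M = 3 · 8 · 5 = 120.
Solve pairwise, accumulating the modulus:
  Start with x ≡ 0 (mod 3).
  Combine with x ≡ 1 (mod 8): since gcd(3, 8) = 1, we get a unique residue mod 24.
    Write x = 0 + 3·t and substitute into x ≡ 1 (mod 8): 3·t ≡ 1 − 0 = 1 (mod 8).
    The inverse of 3 mod 8 is 3 (since 3·3 = 9 = 1·8 + 1), so t ≡ 3·1 = 3 ≡ 3 (mod 8).
    Then x = 0 + 3·3 = 9, valid modulo lcm(3, 8) = 24: x ≡ 9 (mod 24).
  Combine with x ≡ 1 (mod 5): since gcd(24, 5) = 1, we get a unique residue mod 120.
    Write x = 9 + 24·t and substitute into x ≡ 1 (mod 5): 24·t ≡ 1 − 9 = -8 (mod 5).
    Reduce coefficients mod 5: 4·t ≡ 2 (mod 5).
    The inverse of 4 mod 5 is 4 (since 4·4 = 16 = 3·5 + 1), so t ≡ 4·2 = 8 ≡ 3 (mod 5).
    Then x = 9 + 24·3 = 81, valid modulo lcm(24, 5) = 120: x ≡ 81 (mod 120).
Verify: 81 mod 3 = 0 ✓, 81 mod 8 = 1 ✓, 81 mod 5 = 1 ✓.

x ≡ 81 (mod 120).


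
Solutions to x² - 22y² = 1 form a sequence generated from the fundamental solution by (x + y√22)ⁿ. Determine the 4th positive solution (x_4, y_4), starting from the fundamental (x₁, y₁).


Step 1: Find the fundamental solution (x₁, y₁) of x² - 22y² = 1.
  Expand √22 as a continued fraction. a₀ = ⌊√22⌋ = 4; iterate m_{k+1} = d_k·a_k − m_k, d_{k+1} = (22 − m_{k+1}²)/d_k, a_{k+1} = ⌊(a₀ + m_{k+1})/d_{k+1}⌋ (starting m₀ = 0, d₀ = 1), with convergents p_k = a_k·p_{k-1} + p_{k-2}, q_k = a_k·q_{k-1} + q_{k-2} (p₋₁ = 1, q₋₁ = 0):
  k = 0: a₀ = 4; p₀/q₀ = 4/1; p₀² − 22·q₀² = 16 − 22 = -6.
  k = 1: m = 4, d = 6, a = ⌊(4 + 4)/6⌋ = 1; p/q = (1·4 + 1)/(1·1 + 0) = 5/1; p² − 22·q² = 25 − 22 = 3.
  k = 2: m = 2, d = 3, a = ⌊(4 + 2)/3⌋ = 2; p/q = (2·5 + 4)/(2·1 + 1) = 14/3; p² − 22·q² = 196 − 198 = -2.
  k = 3: m = 4, d = 2, a = ⌊(4 + 4)/2⌋ = 4; p/q = (4·14 + 5)/(4·3 + 1) = 61/13; p² − 22·q² = 3721 − 3718 = 3.
  k = 4: m = 4, d = 3, a = ⌊(4 + 4)/3⌋ = 2; p/q = (2·61 + 14)/(2·13 + 3) = 136/29; p² − 22·q² = 18496 − 18502 = -6.
  k = 5: m = 2, d = 6, a = ⌊(4 + 2)/6⌋ = 1; p/q = (1·136 + 61)/(1·29 + 13) = 197/42; p² − 22·q² = 38809 − 38808 = 1.
  The first convergent with p² − 22·q² = 1 gives the fundamental solution (x₁, y₁) = (197, 42).
Step 2: Apply the recurrence (x_{n+1}, y_{n+1}) = (x₁x_n + 22y₁y_n, x₁y_n + y₁x_n) repeatedly.
  From (x_1, y_1) = (197, 42): x_2 = 197·197 + 22·42·42 = 77617; y_2 = 197·42 + 42·197 = 16548.
  From (x_2, y_2) = (77617, 16548): x_3 = 197·77617 + 22·42·16548 = 30580901; y_3 = 197·16548 + 42·77617 = 6519870.
  From (x_3, y_3) = (30580901, 6519870): x_4 = 197·30580901 + 22·42·6519870 = 12048797377; y_4 = 197·6519870 + 42·30580901 = 2568812232.
Step 3: Verify x_4² - 22·y_4² = 145173518232002080129 - 145173518232002080128 = 1 (should be 1). ✓

(x_1, y_1) = (197, 42); (x_4, y_4) = (12048797377, 2568812232).


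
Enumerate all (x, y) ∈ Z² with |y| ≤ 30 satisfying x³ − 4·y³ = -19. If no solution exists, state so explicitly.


The equation is x³ - 4y³ = -19. For fixed y, x³ = 4·y³ − 19, so a solution requires the RHS to be a perfect cube.
Strategy: iterate y from -30 to 30, compute RHS = 4·y³ − 19, and check whether it is a (positive or negative) perfect cube.
Check small values of y:
  y = 0: RHS = -19 is not a perfect cube.
  y = 1: RHS = -15 is not a perfect cube.
  y = -1: RHS = -23 is not a perfect cube.
  y = 2: RHS = 13 is not a perfect cube.
  y = -2: RHS = -51 is not a perfect cube.
  y = 3: RHS = 89 is not a perfect cube.
  y = -3: RHS = -127 is not a perfect cube.
Continuing the search up to |y| = 30 finds no solutions either.
No (x, y) in the scanned range satisfies the equation.

No integer solutions with |y| ≤ 30.


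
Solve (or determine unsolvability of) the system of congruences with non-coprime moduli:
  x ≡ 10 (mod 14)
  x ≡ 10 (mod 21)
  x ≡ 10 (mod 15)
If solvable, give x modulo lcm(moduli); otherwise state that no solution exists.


Moduli 14, 21, 15 are not pairwise coprime, so CRT works modulo lcm(m_i) when all pairwise compatibility conditions hold.
Pairwise compatibility: gcd(m_i, m_j) must divide a_i - a_j for every pair.
Merge one congruence at a time:
  Start: x ≡ 10 (mod 14).
  Combine with x ≡ 10 (mod 21): gcd(14, 21) = 7; 10 - 10 = 0, which IS divisible by 7, so compatible.
    Write x = 10 + 14·t and substitute into x ≡ 10 (mod 21): 14·t ≡ 10 − 10 = 0 (mod 21).
    Divide the congruence (and modulus) by g = 7: 2·t ≡ 0 (mod 3).
    The inverse of 2 mod 3 is 2 (since 2·2 = 4 = 1·3 + 1), so t ≡ 2·0 = 0 ≡ 0 (mod 3).
    Then x = 10 + 14·0 = 10, valid modulo lcm(14, 21) = 42: x ≡ 10 (mod 42).
  Combine with x ≡ 10 (mod 15): gcd(42, 15) = 3; 10 - 10 = 0, which IS divisible by 3, so compatible.
    Write x = 10 + 42·t and substitute into x ≡ 10 (mod 15): 42·t ≡ 10 − 10 = 0 (mod 15).
    Divide the congruence (and modulus) by g = 3: 14·t ≡ 0 (mod 5).
    Reduce coefficients mod 5: 4·t ≡ 0 (mod 5).
    The inverse of 4 mod 5 is 4 (since 4·4 = 16 = 3·5 + 1), so t ≡ 4·0 = 0 ≡ 0 (mod 5).
    Then x = 10 + 42·0 = 10, valid modulo lcm(42, 15) = 210: x ≡ 10 (mod 210).
Verify: 10 mod 14 = 10, 10 mod 21 = 10, 10 mod 15 = 10.

x ≡ 10 (mod 210).


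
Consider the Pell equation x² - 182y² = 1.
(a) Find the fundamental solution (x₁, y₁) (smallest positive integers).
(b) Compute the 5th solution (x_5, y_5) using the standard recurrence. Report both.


Step 1: Find the fundamental solution (x₁, y₁) of x² - 182y² = 1.
  Expand √182 as a continued fraction. a₀ = ⌊√182⌋ = 13; iterate m_{k+1} = d_k·a_k − m_k, d_{k+1} = (182 − m_{k+1}²)/d_k, a_{k+1} = ⌊(a₀ + m_{k+1})/d_{k+1}⌋ (starting m₀ = 0, d₀ = 1), with convergents p_k = a_k·p_{k-1} + p_{k-2}, q_k = a_k·q_{k-1} + q_{k-2} (p₋₁ = 1, q₋₁ = 0):
  k = 0: a₀ = 13; p₀/q₀ = 13/1; p₀² − 182·q₀² = 169 − 182 = -13.
  k = 1: m = 13, d = 13, a = ⌊(13 + 13)/13⌋ = 2; p/q = (2·13 + 1)/(2·1 + 0) = 27/2; p² − 182·q² = 729 − 728 = 1.
  The first convergent with p² − 182·q² = 1 gives the fundamental solution (x₁, y₁) = (27, 2).
Step 2: Apply the recurrence (x_{n+1}, y_{n+1}) = (x₁x_n + 182y₁y_n, x₁y_n + y₁x_n) repeatedly.
  From (x_1, y_1) = (27, 2): x_2 = 27·27 + 182·2·2 = 1457; y_2 = 27·2 + 2·27 = 108.
  From (x_2, y_2) = (1457, 108): x_3 = 27·1457 + 182·2·108 = 78651; y_3 = 27·108 + 2·1457 = 5830.
  From (x_3, y_3) = (78651, 5830): x_4 = 27·78651 + 182·2·5830 = 4245697; y_4 = 27·5830 + 2·78651 = 314712.
  From (x_4, y_4) = (4245697, 314712): x_5 = 27·4245697 + 182·2·314712 = 229188987; y_5 = 27·314712 + 2·4245697 = 16988618.
Step 3: Verify x_5² - 182·y_5² = 52527591762086169 - 52527591762086168 = 1 (should be 1). ✓

(x_1, y_1) = (27, 2); (x_5, y_5) = (229188987, 16988618).


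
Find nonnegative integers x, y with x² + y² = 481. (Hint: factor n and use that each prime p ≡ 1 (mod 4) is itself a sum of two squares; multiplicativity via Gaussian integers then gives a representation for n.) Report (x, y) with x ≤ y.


Step 1: Factor n = 481 = 13 · 37.
Step 2: Check the mod-4 condition on each prime factor: 13 ≡ 1 (mod 4), exponent 1; 37 ≡ 1 (mod 4), exponent 1.
All primes ≡ 3 (mod 4) appear to even exponent (or don't appear), so by the two-squares theorem n IS expressible as a sum of two squares.
Step 3: Build a representation. Here n = 13 · 37 is a product of primes ≡ 1 (mod 4). Each prime p ≡ 1 (mod 4) is itself a sum of two squares; find a² by testing p − a² for a perfect square:
  13: 13 − 1² = 12, 13 − 2² = 9 = 3² ⇒ 13 = 2² + 3².
  37: 37 − 1² = 36 = 6² ⇒ 37 = 1² + 6².
  Combine using the Brahmagupta–Fibonacci identity (a² + b²)(c² + d²) = (ac − bd)² + (ad + bc)² = (ac + bd)² + (ad − bc)²:
  13 · 37 = 481: from (2² + 3²)(1² + 6²), take (2·1 − 3·6, 2·6 + 3·1) = (2 − 18, 12 + 3) = (-16, 15); dropping signs (only squares matter) gives (16, 15); check 16² + 15² = 256 + 225 = 481 ✓.
Step 4: Order so x ≤ y and verify: 15² + 16² = 225 + 256 = 481 = n. ✓

n = 481 = 15² + 16² (one valid representation with x ≤ y).


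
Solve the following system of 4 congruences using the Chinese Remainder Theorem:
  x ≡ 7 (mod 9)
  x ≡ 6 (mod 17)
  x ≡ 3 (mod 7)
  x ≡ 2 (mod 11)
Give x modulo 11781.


Product of moduli M = 9 · 17 · 7 · 11 = 11781.
Merge one congruence at a time:
  Start: x ≡ 7 (mod 9).
  Combine with x ≡ 6 (mod 17); new modulus lcm = 153.
    Write x = 7 + 9·t and substitute into x ≡ 6 (mod 17): 9·t ≡ 6 − 7 = -1 (mod 17).
    Reduce coefficients mod 17: 9·t ≡ 16 (mod 17).
    The inverse of 9 mod 17 is 2 (since 9·2 = 18 = 1·17 + 1), so t ≡ 2·16 = 32 ≡ 15 (mod 17).
    Then x = 7 + 9·15 = 142, valid modulo lcm(9, 17) = 153: x ≡ 142 (mod 153).
  Combine with x ≡ 3 (mod 7); new modulus lcm = 1071.
    Write x = 142 + 153·t and substitute into x ≡ 3 (mod 7): 153·t ≡ 3 − 142 = -139 (mod 7).
    Reduce coefficients mod 7: 6·t ≡ 1 (mod 7).
    The inverse of 6 mod 7 is 6 (since 6·6 = 36 = 5·7 + 1), so t ≡ 6·1 = 6 ≡ 6 (mod 7).
    Then x = 142 + 153·6 = 1060, valid modulo lcm(153, 7) = 1071: x ≡ 1060 (mod 1071).
  Combine with x ≡ 2 (mod 11); new modulus lcm = 11781.
    Write x = 1060 + 1071·t and substitute into x ≡ 2 (mod 11): 1071·t ≡ 2 − 1060 = -1058 (mod 11).
    Reduce coefficients mod 11: 4·t ≡ 9 (mod 11).
    The inverse of 4 mod 11 is 3 (since 4·3 = 12 = 1·11 + 1), so t ≡ 3·9 = 27 ≡ 5 (mod 11).
    Then x = 1060 + 1071·5 = 6415, valid modulo lcm(1071, 11) = 11781: x ≡ 6415 (mod 11781).
Verify against each original: 6415 mod 9 = 7, 6415 mod 17 = 6, 6415 mod 7 = 3, 6415 mod 11 = 2.

x ≡ 6415 (mod 11781).


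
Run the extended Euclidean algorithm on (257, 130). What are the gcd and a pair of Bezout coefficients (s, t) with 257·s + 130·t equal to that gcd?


Euclidean algorithm on (257, 130) — divide until remainder is 0:
  257 = 1 · 130 + 127
  130 = 1 · 127 + 3
  127 = 42 · 3 + 1
  3 = 3 · 1 + 0
gcd(257, 130) = 1.
Track Bezout coefficients alongside the remainders: start with r₀ = 257 = a·1 + b·0 (s = 1, t = 0) and r₁ = 130 = a·0 + b·1 (s = 0, t = 1); each new remainder r_{k+1} = r_{k-1} − q_k·r_k inherits s_{k+1} = s_{k-1} − q_k·s_k, t_{k+1} = t_{k-1} − q_k·t_k, so r_k = a·s_k + b·t_k at every step:
  q = 1: r = 127, s = 1 − 1·0 = 1, t = 0 − 1·1 = -1  (check: 257·1 + 130·(-1) = 127)
  q = 1: r = 3, s = 0 − 1·1 = -1, t = 1 − 1·(-1) = 2  (check: 257·(-1) + 130·2 = 3)
  q = 42: r = 1, s = 1 − 42·(-1) = 43, t = -1 − 42·2 = -85  (check: 257·43 + 130·(-85) = 1)
The row with r = 1 (the gcd) gives the Bezout coefficients s = 43, t = -85.
Result: 257 · (43) + 130 · (-85) = 1.

gcd(257, 130) = 1; s = 43, t = -85 (check: 257·43 + 130·(-85) = 1).
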